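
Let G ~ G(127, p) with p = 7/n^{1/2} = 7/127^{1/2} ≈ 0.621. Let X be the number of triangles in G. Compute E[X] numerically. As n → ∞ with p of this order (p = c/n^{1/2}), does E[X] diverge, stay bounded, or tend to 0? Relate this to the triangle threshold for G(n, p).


Number of potential triangles: C(127, 3) = 333375.
Each occurs with probability p³ ≈ (0.621)³ ≈ 2.39656e-01.
By linearity: E[X] = C(127, 3)·p³ ≈ 333375 · 2.39656e-01 ≈ 79895.362.
Since α = 1/2 < 1, p = c/n^{1/2} ≫ 1/n is above the triangle threshold p ~ 1/n. Asymptotically E[X] ~ (c³/6)·n^{3(1−α)} = (7³/6)·n^{1.5} → ∞; triangles are abundant w.h.p.

E[X] ≈ 79895.362; in regime p = Θ(1/n^{1/2}) E[X] diverges (above the triangle threshold p ~ 1/n).


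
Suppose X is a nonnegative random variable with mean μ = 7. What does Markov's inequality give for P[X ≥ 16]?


μ = E[X] = 7, a = 16.
Markov: P[X ≥ 16] ≤ μ/a = (7)/16 = 7/16.
Numerically: ≈ 0.43750.
(Since a = 16 > μ = 7.00000, the bound 7/16 is < 1 and informative.)

P[X ≥ 16] ≤ 7/16 ≈ 0.43750.


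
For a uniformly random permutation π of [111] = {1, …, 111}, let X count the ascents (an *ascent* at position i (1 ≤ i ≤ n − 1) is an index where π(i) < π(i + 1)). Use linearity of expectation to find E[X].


Write X = Σ X_I over i = 1, …, 110, with X_I the indicator of one ascent.
There are 110 indicators.
For each fixed i, the pair (π(i), π(i+1)) is a uniformly random ordered pair of distinct values from {1, …, 111}; by symmetry P[π(i) < π(i+1)] = 1/2.
By linearity: E[X] = 110 · (1/2) = (111 − 1) · (1/2) = 55 ≈ 55.000.

E[X] = 55 = 55.000.


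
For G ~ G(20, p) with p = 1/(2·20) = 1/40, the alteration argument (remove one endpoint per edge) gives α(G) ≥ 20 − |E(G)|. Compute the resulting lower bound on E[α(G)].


E[|E(G)|] = C(20, 2)·p = 190 · (1/40) = 19/4.
E[α(G)] ≥ n − E[|E(G)|] = 20 − 19/4 = 61/4.
Numerically: ≈ 15.250.
(This is only a lower bound; the true E[α(G)] may be larger.)

E[α(G)] ≥ 61/4 ≈ 15.250.


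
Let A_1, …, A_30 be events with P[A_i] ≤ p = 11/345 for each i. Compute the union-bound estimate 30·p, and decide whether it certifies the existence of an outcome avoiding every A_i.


Union bound: P[∪_{i=1}^{30} A_i] ≤ Σ_i P[A_i] ≤ 30·p = 30·(11/345) = 22/23.
Numerically: 22/23 ≈ 0.957.
Is 22/23 < 1? YES.
Since P[∪ A_i] ≤ 22/23 < 1, the complement has P[∩ A_i^c] ≥ 1 − 22/23 = 1/23 > 0, so some outcome avoids every A_i.

30·p = 22/23 ≈ 0.957; existence CERTIFIED by the union bound.


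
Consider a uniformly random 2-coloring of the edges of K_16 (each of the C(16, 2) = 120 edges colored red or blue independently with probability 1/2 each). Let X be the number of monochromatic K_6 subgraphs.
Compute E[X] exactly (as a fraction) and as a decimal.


Let X = Σ_S X_S over the C(16, 6) = 8008 subsets S of size 6, where X_S = 1 if the K_6 on S is monochromatic.
For a fixed S, the K_6 on S has C(6, 2) = 15 edges. P[all 15 edges red] = (1/2)^15, and likewise for blue, so P[monochromatic] = 2·(1/2)^15 = 2^{1 − 15} = 1/16384.
By linearity of expectation: E[X] = C(16, 6) · 2^{1 − 15} = 8008 · 1/16384 = 1001/2048.
Numerically: E[X] ≈ 0.489.

E[X] = C(16,6)·2^(1−C(6,2)) = 1001/2048 ≈ 0.489.


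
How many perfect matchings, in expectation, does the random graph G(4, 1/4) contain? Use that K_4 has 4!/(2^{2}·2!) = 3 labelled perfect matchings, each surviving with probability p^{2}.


K_4 has 4!/(2^{2}·2!) = 3 labelled perfect matchings.
For each such perfect matching H, let X_H = 1 if all 2 edges of H are present in G. Then P[X_H = 1] = p^{2} = (1/4)^{2} = 1/16.
By linearity of expectation: E[X] = Σ_H E[X_H] = 3 · p^{2} = 3 · 1/16 = 3/16.
Numerically: E[X] ≈ 0.1875.

E[X] = 3 · (1/4)^{2} = 3/16 ≈ 0.1875.


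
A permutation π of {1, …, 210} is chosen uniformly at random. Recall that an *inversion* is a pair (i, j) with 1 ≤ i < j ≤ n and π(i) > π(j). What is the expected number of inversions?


Write X = Σ X_I over the C(210, 2) = 21945 pairs i < j, with X_I the indicator of one inversion.
There are 21945 indicators.
For each fixed pair i < j, the values π(i) and π(j) are two distinct elements of {1, …, 210} in uniformly random order; by symmetry P[π(i) > π(j)] = 1/2.
By linearity: E[X] = 21945 · (1/2) = C(210, 2) · (1/2) = 21945/2 = 21945/2 ≈ 10972.500.

E[X] = 21945/2 = 10972.500.


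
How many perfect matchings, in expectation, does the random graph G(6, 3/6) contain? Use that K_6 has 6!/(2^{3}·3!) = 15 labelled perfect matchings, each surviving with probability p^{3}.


K_6 has 6!/(2^{3}·3!) = 15 labelled perfect matchings.
For each such perfect matching H, let X_H = 1 if all 3 edges of H are present in G. Then P[X_H = 1] = p^{3} = (1/2)^{3} = 1/8.
Summing the indicators: E[X] = Σ_H E[X_H] = 15 · p^{3} = 15 · 1/8 = 15/8.
Numerically: E[X] ≈ 1.875.

E[X] = 15 · (1/2)^{3} = 15/8 ≈ 1.875.


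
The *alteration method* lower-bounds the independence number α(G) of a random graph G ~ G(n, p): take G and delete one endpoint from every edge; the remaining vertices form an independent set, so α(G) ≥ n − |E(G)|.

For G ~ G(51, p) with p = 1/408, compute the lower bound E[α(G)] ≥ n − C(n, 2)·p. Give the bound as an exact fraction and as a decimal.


E[|E(G)|] = C(51, 2)·p = 1275 · (1/408) = 25/8.
E[α(G)] ≥ n − E[|E(G)|] = 51 − 25/8 = 383/8.
Numerically: ≈ 47.875.
(This is only a lower bound; the true E[α(G)] may be larger.)

E[α(G)] ≥ 383/8 ≈ 47.875.


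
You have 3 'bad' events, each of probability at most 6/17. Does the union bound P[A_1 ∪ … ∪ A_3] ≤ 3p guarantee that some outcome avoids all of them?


Union bound: P[∪_{i=1}^{3} A_i] ≤ Σ_i P[A_i] ≤ 3·p = 3·(6/17) = 18/17.
Numerically: 18/17 ≈ 1.059.
Is 18/17 < 1? NO.
Since the bound 18/17 is ≥ 1, the union bound is uninformative here; it does NOT by itself certify existence.

3·p = 18/17 ≈ 1.059; existence NOT certified by the union bound.


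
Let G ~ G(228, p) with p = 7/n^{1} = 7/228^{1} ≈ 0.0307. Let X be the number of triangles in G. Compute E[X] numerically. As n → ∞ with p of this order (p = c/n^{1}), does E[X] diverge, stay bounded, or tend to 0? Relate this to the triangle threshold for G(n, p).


Number of potential triangles: C(228, 3) = 1949476.
Each occurs with probability p³ ≈ (0.0307)³ ≈ 2.893940e-05.
By linearity: E[X] = C(228, 3)·p³ ≈ 1949476 · 2.893940e-05 ≈ 56.4167.
Here α = 1, so p = 7/n is exactly at the triangle threshold p ~ 1/n. Asymptotically E[X] → c³/6 = 7³/6 = 343/6 ≈ 57.1667, a bounded constant. In this regime the triangle count is asymptotically Poisson(c³/6).

E[X] ≈ 56.4167; in regime p = Θ(1/n^{1}) E[X] stays bounded (at the triangle threshold p ~ 1/n).


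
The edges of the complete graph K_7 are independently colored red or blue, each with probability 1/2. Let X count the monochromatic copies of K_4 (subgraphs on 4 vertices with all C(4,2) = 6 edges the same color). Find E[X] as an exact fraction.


Let X = Σ_S X_S over the C(7, 4) = 35 subsets S of size 4, where X_S = 1 if the K_4 on S is monochromatic.
For a fixed S, the K_4 on S has C(4, 2) = 6 edges. P[all 6 edges red] = (1/2)^6, and likewise for blue, so P[monochromatic] = 2·(1/2)^6 = 2^{1 − 6} = 1/32.
Summing: E[X] = C(7, 4) · 2^{1 − 6} = 35 · 1/32 = 35/32.
Numerically: E[X] ≈ 1.0938.

E[X] = C(7,4)·2^(1−C(4,2)) = 35/32 ≈ 1.0938.


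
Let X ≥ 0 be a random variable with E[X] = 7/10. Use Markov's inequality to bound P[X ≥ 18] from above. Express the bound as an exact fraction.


μ = E[X] = 7/10, a = 18.
Markov: P[X ≥ 18] ≤ μ/a = (7/10)/18 = 7/180.
Numerically: ≈ 0.039.
(Since a = 18 > μ = 0.700, the bound 7/180 is < 1 and informative.)

P[X ≥ 18] ≤ 7/180 ≈ 0.039.


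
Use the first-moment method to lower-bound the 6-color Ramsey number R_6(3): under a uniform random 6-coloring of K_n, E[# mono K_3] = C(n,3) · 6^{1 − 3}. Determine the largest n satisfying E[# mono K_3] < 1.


We need C(n, 3) · 6^{1 − 3} < 1, i.e. C(n, 3) < 6^{3 − 1} = 36.
Check values of n near the boundary:
  n = 3: C(3, 3) = 1; 1 < 36? YES
  n = 4: C(4, 3) = 4; 4 < 36? YES
  n = 5: C(5, 3) = 10; 10 < 36? YES
  n = 6: C(6, 3) = 20; 20 < 36? YES
  n = 7: C(7, 3) = 35; 35 < 36? YES
  n = 8: C(8, 3) = 56; 56 < 36? NO
  n = 9: C(9, 3) = 84; 84 < 36? NO
The largest n with C(n, 3) < 36 is n = 7 (where E[X] = 35/36 ≈ 0.972). Hence R_6(3) > 7, i.e. R_6(3) ≥ 8.

Largest n = 7; hence R_6(3) > 7.


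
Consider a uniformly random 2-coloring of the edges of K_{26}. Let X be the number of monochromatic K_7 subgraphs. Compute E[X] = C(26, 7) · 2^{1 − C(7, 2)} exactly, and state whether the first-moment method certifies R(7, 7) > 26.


E[X] = C(26, 7) · 2^{1 − 21} = 657800 · 2^{−20} = 657800/1048576.
As a reduced fraction: E[X] = 82225/131072 ≈ 0.6273.
Is E[X] < 1? YES.
Since E[X] < 1, there exists a 2-coloring of K_{26} with no monochromatic K_7; hence R(7, 7) > 26.

E[X] = 82225/131072 ≈ 0.6273; E[X] < 1, so R(7, 7) > 26.


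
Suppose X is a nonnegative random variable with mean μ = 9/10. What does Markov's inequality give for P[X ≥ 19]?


μ = E[X] = 9/10, a = 19.
Markov: P[X ≥ 19] ≤ μ/a = (9/10)/19 = 9/190.
Numerically: ≈ 0.0474.
(Since a = 19 > μ = 0.9000, the bound 9/190 is < 1 and informative.)

P[X ≥ 19] ≤ 9/190 ≈ 0.0474.


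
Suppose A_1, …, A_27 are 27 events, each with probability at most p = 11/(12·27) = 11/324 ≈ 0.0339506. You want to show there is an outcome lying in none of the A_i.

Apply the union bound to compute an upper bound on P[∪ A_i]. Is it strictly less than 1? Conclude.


Union bound: P[∪_{i=1}^{27} A_i] ≤ Σ_i P[A_i] ≤ 27·p = 27·(11/324) = 11/12.
Numerically: 11/12 ≈ 0.9166667.
Is 11/12 < 1? YES.
Since P[∪ A_i] ≤ 11/12 < 1, the complement has P[∩ A_i^c] ≥ 1 − 11/12 = 1/12 > 0, so some outcome avoids every A_i.

27·p = 11/12 ≈ 0.9166667; existence CERTIFIED by the union bound.


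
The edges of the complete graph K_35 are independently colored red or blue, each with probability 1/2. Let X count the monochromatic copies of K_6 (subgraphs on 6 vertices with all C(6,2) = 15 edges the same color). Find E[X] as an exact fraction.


Let X = Σ_S X_S over the C(35, 6) = 1623160 subsets S of size 6, where X_S = 1 if the K_6 on S is monochromatic.
For a fixed S, the K_6 on S has C(6, 2) = 15 edges. P[all 15 edges red] = (1/2)^15, and likewise for blue, so P[monochromatic] = 2·(1/2)^15 = 2^{1 − 15} = 1/16384.
Summing: E[X] = C(35, 6) · 2^{1 − 15} = 1623160 · 1/16384 = 202895/2048.
Numerically: E[X] ≈ 99.0698.

E[X] = C(35,6)·2^(1−C(6,2)) = 202895/2048 ≈ 99.0698.


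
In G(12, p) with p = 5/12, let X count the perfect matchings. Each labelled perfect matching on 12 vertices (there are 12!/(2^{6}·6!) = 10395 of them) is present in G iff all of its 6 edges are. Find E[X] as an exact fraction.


K_12 has 12!/(2^{6}·6!) = 10395 labelled perfect matchings.
For each such perfect matching H, let X_H = 1 if all 6 edges of H are present in G. Then P[X_H = 1] = p^{6} = (5/12)^{6} = 15625/2985984.
By linearity: E[X] = Σ_H E[X_H] = 10395 · p^{6} = 10395 · 15625/2985984 = 6015625/110592.
Numerically: E[X] ≈ 54.3948.

E[X] = 10395 · (5/12)^{6} = 6015625/110592 ≈ 54.3948.


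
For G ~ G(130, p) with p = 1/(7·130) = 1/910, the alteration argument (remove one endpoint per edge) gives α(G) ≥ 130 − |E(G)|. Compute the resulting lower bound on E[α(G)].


E[|E(G)|] = C(130, 2)·p = 8385 · (1/910) = 129/14.
E[α(G)] ≥ n − E[|E(G)|] = 130 − 129/14 = 1691/14.
Numerically: ≈ 120.7857.
(This is only a lower bound; the true E[α(G)] may be larger.)

E[α(G)] ≥ 1691/14 ≈ 120.7857.


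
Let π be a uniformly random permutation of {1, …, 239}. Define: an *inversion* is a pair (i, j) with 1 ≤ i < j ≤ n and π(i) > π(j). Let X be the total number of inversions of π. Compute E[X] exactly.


Write X = Σ X_I over the C(239, 2) = 28441 pairs i < j, with X_I the indicator of one inversion.
There are 28441 indicators.
For each fixed pair i < j, the values π(i) and π(j) are two distinct elements of {1, …, 239} in uniformly random order; by symmetry P[π(i) > π(j)] = 1/2.
By linearity: E[X] = 28441 · (1/2) = C(239, 2) · (1/2) = 28441/2 = 28441/2 ≈ 14220.50000.

E[X] = 28441/2 = 14220.50000.


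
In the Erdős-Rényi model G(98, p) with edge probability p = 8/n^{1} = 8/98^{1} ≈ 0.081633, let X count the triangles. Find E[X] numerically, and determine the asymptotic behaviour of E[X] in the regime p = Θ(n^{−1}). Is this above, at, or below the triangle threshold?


Number of potential triangles: C(98, 3) = 152096.
Each occurs with probability p³ ≈ (0.081633)³ ≈ 5.4399102e-04.
By linearity: E[X] = C(98, 3)·p³ ≈ 152096 · 5.4399102e-04 ≈ 82.73886.
Here α = 1, so p = 8/n is exactly at the triangle threshold p ~ 1/n. Asymptotically E[X] → c³/6 = 8³/6 = 256/3 ≈ 85.33333, a bounded constant. In this regime the triangle count is asymptotically Poisson(c³/6).

E[X] ≈ 82.73886; in regime p = Θ(1/n^{1}) E[X] stays bounded (at the triangle threshold p ~ 1/n).


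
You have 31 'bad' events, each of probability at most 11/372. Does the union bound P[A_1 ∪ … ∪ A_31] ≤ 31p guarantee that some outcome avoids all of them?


Union bound: P[∪_{i=1}^{31} A_i] ≤ Σ_i P[A_i] ≤ 31·p = 31·(11/372) = 11/12.
Numerically: 11/12 ≈ 0.9166667.
Is 11/12 < 1? YES.
Since P[∪ A_i] ≤ 11/12 < 1, the complement has P[∩ A_i^c] ≥ 1 − 11/12 = 1/12 > 0, so some outcome avoids every A_i.

31·p = 11/12 ≈ 0.9166667; existence CERTIFIED by the union bound.


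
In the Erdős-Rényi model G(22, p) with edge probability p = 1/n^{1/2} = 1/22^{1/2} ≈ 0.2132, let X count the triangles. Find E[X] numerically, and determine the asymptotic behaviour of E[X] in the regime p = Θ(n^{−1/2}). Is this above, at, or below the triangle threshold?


Number of potential triangles: C(22, 3) = 1540.
Each occurs with probability p³ ≈ (0.2132)³ ≈ 9.690942e-03.
By linearity: E[X] = C(22, 3)·p³ ≈ 1540 · 9.690942e-03 ≈ 14.9241.
Since α = 1/2 < 1, p = c/n^{1/2} ≫ 1/n is above the triangle threshold p ~ 1/n. Asymptotically E[X] ~ (c³/6)·n^{3(1−α)} = (1³/6)·n^{1.5} → ∞; triangles are abundant w.h.p.

E[X] ≈ 14.9241; in regime p = Θ(1/n^{1/2}) E[X] diverges (above the triangle threshold p ~ 1/n).


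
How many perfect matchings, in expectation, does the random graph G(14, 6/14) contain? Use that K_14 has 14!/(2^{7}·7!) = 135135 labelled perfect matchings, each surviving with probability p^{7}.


K_14 has 14!/(2^{7}·7!) = 135135 labelled perfect matchings.
For each such perfect matching H, let X_H = 1 if all 7 edges of H are present in G. Then P[X_H = 1] = p^{7} = (3/7)^{7} = 2187/823543.
Summing the indicators: E[X] = Σ_H E[X_H] = 135135 · p^{7} = 135135 · 2187/823543 = 42220035/117649.
Numerically: E[X] ≈ 358.864.

E[X] = 135135 · (3/7)^{7} = 42220035/117649 ≈ 358.864.


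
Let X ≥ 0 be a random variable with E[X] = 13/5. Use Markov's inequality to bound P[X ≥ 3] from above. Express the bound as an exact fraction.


μ = E[X] = 13/5, a = 3.
Markov: P[X ≥ 3] ≤ μ/a = (13/5)/3 = 13/15.
Numerically: ≈ 0.866667.
(Since a = 3 > μ = 2.600000, the bound 13/15 is < 1 and informative.)

P[X ≥ 3] ≤ 13/15 ≈ 0.866667.


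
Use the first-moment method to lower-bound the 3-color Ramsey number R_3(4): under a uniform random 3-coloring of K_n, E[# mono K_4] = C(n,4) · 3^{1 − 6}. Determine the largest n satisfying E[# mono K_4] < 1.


We need C(n, 4) · 3^{1 − 6} < 1, i.e. C(n, 4) < 3^{6 − 1} = 243.
Check values of n near the boundary:
  n = 5: C(5, 4) = 5; 5 < 243? YES
  n = 6: C(6, 4) = 15; 15 < 243? YES
  n = 7: C(7, 4) = 35; 35 < 243? YES
  n = 8: C(8, 4) = 70; 70 < 243? YES
  n = 9: C(9, 4) = 126; 126 < 243? YES
  n = 10: C(10, 4) = 210; 210 < 243? YES
  n = 11: C(11, 4) = 330; 330 < 243? NO
The largest n with C(n, 4) < 243 is n = 10 (where E[X] = 70/81 ≈ 0.864198). Hence R_3(4) > 10, i.e. R_3(4) ≥ 11.

Largest n = 10; hence R_3(4) > 10.


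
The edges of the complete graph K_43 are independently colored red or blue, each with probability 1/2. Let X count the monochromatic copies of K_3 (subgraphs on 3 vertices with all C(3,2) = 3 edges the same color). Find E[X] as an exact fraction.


Let X = Σ_S X_S over the C(43, 3) = 12341 subsets S of size 3, where X_S = 1 if the K_3 on S is monochromatic.
For a fixed S, the K_3 on S has C(3, 2) = 3 edges. P[all 3 edges red] = (1/2)^3, and likewise for blue, so P[monochromatic] = 2·(1/2)^3 = 2^{1 − 3} = 1/4.
By linearity of expectation: E[X] = C(43, 3) · 2^{1 − 3} = 12341 · 1/4 = 12341/4.
Numerically: E[X] ≈ 3085.25000.

E[X] = C(43,3)·2^(1−C(3,2)) = 12341/4 ≈ 3085.25000.


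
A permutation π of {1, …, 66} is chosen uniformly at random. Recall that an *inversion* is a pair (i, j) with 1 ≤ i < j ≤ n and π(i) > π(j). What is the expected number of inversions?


Write X = Σ X_I over the C(66, 2) = 2145 pairs i < j, with X_I the indicator of one inversion.
There are 2145 indicators.
For each fixed pair i < j, the values π(i) and π(j) are two distinct elements of {1, …, 66} in uniformly random order; by symmetry P[π(i) > π(j)] = 1/2.
By linearity: E[X] = 2145 · (1/2) = C(66, 2) · (1/2) = 2145/2 = 2145/2 ≈ 1072.50000.

E[X] = 2145/2 = 1072.50000.


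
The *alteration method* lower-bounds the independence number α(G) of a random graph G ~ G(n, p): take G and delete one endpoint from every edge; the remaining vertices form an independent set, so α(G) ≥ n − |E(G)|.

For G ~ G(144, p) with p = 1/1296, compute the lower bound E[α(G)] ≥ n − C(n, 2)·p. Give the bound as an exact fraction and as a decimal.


E[|E(G)|] = C(144, 2)·p = 10296 · (1/1296) = 143/18.
E[α(G)] ≥ n − E[|E(G)|] = 144 − 143/18 = 2449/18.
Numerically: ≈ 136.055556.
(This is only a lower bound; the true E[α(G)] may be larger.)

E[α(G)] ≥ 2449/18 ≈ 136.055556.


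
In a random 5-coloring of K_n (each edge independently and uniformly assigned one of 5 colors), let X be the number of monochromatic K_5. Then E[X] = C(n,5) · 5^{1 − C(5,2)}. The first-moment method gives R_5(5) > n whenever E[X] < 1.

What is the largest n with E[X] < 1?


We need C(n, 5) · 5^{1 − 10} < 1, i.e. C(n, 5) < 5^{10 − 1} = 1953125.
Check values of n near the boundary:
  n = 43: C(43, 5) = 962598; 962598 < 1953125? YES
  n = 44: C(44, 5) = 1086008; 1086008 < 1953125? YES
  n = 45: C(45, 5) = 1221759; 1221759 < 1953125? YES
  n = 46: C(46, 5) = 1370754; 1370754 < 1953125? YES
  n = 47: C(47, 5) = 1533939; 1533939 < 1953125? YES
  n = 48: C(48, 5) = 1712304; 1712304 < 1953125? YES
  n = 49: C(49, 5) = 1906884; 1906884 < 1953125? YES
  n = 50: C(50, 5) = 2118760; 2118760 < 1953125? NO
The largest n with C(n, 5) < 1953125 is n = 49 (where E[X] = 1906884/1953125 ≈ 0.97632). Hence R_5(5) > 49, i.e. R_5(5) ≥ 50.

Largest n = 49; hence R_5(5) > 49.


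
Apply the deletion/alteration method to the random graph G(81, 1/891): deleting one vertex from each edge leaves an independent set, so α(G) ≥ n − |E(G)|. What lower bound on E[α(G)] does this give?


E[|E(G)|] = C(81, 2)·p = 3240 · (1/891) = 40/11.
E[α(G)] ≥ n − E[|E(G)|] = 81 − 40/11 = 851/11.
Numerically: ≈ 77.36364.
(This is only a lower bound; the true E[α(G)] may be larger.)

E[α(G)] ≥ 851/11 ≈ 77.36364.


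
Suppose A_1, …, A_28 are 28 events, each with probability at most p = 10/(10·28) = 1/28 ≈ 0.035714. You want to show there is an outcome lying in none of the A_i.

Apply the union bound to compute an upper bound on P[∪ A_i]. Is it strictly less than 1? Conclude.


Union bound: P[∪_{i=1}^{28} A_i] ≤ Σ_i P[A_i] ≤ 28·p = 28·(1/28) = 1.
Numerically: 1 ≈ 1.000000.
Is 1 < 1? NO.
Since the bound 1 is ≥ 1, the union bound is uninformative here; it does NOT by itself certify existence.

28·p = 1 ≈ 1.000000; existence NOT certified by the union bound.


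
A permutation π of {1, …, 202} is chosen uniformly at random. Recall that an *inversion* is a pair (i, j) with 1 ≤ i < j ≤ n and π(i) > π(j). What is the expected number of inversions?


Write X = Σ X_I over the C(202, 2) = 20301 pairs i < j, with X_I the indicator of one inversion.
There are 20301 indicators.
For each fixed pair i < j, the values π(i) and π(j) are two distinct elements of {1, …, 202} in uniformly random order; by symmetry P[π(i) > π(j)] = 1/2.
By linearity: E[X] = 20301 · (1/2) = C(202, 2) · (1/2) = 20301/2 = 20301/2 ≈ 10150.50000.

E[X] = 20301/2 = 10150.50000.


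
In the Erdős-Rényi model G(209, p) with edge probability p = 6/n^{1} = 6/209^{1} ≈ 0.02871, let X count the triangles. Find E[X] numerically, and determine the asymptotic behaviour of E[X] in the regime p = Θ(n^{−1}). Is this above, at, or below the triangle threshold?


Number of potential triangles: C(209, 3) = 1499784.
Each occurs with probability p³ ≈ (0.02871)³ ≈ 2.366001e-05.
By linearity: E[X] = C(209, 3)·p³ ≈ 1499784 · 2.366001e-05 ≈ 35.4849.
Here α = 1, so p = 6/n is exactly at the triangle threshold p ~ 1/n. Asymptotically E[X] → c³/6 = 6³/6 = 36 ≈ 36.0000, a bounded constant. In this regime the triangle count is asymptotically Poisson(c³/6).

E[X] ≈ 35.4849; in regime p = Θ(1/n^{1}) E[X] stays bounded (at the triangle threshold p ~ 1/n).


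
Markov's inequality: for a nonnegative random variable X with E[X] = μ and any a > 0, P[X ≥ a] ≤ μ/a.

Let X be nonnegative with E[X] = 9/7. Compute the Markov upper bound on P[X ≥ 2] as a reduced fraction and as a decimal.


μ = E[X] = 9/7, a = 2.
Markov: P[X ≥ 2] ≤ μ/a = (9/7)/2 = 9/14.
Numerically: ≈ 0.642857.
(Since a = 2 > μ = 1.285714, the bound 9/14 is < 1 and informative.)

P[X ≥ 2] ≤ 9/14 ≈ 0.642857.


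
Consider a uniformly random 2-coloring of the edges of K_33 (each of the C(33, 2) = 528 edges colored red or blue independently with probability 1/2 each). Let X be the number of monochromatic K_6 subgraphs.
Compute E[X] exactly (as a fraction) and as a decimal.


Let X = Σ_S X_S over the C(33, 6) = 1107568 subsets S of size 6, where X_S = 1 if the K_6 on S is monochromatic.
For a fixed S, the K_6 on S has C(6, 2) = 15 edges. P[all 15 edges red] = (1/2)^15, and likewise for blue, so P[monochromatic] = 2·(1/2)^15 = 2^{1 − 15} = 1/16384.
By linearity: E[X] = C(33, 6) · 2^{1 − 15} = 1107568 · 1/16384 = 69223/1024.
Numerically: E[X] ≈ 67.6006.

E[X] = C(33,6)·2^(1−C(6,2)) = 69223/1024 ≈ 67.6006.


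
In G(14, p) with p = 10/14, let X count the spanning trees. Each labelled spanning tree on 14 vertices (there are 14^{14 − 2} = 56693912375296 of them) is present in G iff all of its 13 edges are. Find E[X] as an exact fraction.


K_14 has 14^{14 − 2} = 56693912375296 labelled spanning trees.
For each such spanning tree H, let X_H = 1 if all 13 edges of H are present in G. Then P[X_H = 1] = p^{13} = (5/7)^{13} = 1220703125/96889010407.
By linearity: E[X] = Σ_H E[X_H] = 56693912375296 · p^{13} = 56693912375296 · 1220703125/96889010407 = 5000000000000/7.
Numerically: E[X] ≈ 7.1429e+11.

E[X] = 56693912375296 · (5/7)^{13} = 5000000000000/7 ≈ 7.1429e+11.


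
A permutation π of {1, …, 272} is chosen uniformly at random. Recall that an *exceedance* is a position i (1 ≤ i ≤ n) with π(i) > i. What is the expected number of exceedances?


Write X = Σ_{i=1}^{272} X_i, where X_i = 1_{π(i) > i}.
For each fixed i, π(i) is uniform over {1, …, 272} (marginal of a uniform permutation), so P[π(i) > i] = (n − i)/n. Summing: Σ_{i=1}^{272} (n − i)/n = (0 + 1 + … + 271)/272 = 272(272 − 1)/(2·272) = (272 − 1)/2.
Hence E[X] = Σ_{i=1}^{272} (272 − i)/272 = 271/2 ≈ 135.50000.

E[X] = 271/2 = 135.50000.


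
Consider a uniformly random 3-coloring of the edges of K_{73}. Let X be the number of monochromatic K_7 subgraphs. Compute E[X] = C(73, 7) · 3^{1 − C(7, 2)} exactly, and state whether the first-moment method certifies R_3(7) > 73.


E[X] = C(73, 7) · 3^{1 − 21} = 1629348612 · 3^{−20} = 1629348612/3486784401.
As a reduced fraction: E[X] = 543116204/1162261467 ≈ 0.4673.
Is E[X] < 1? YES.
Since E[X] < 1, there exists a 3-coloring of K_{73} with no monochromatic K_7; hence R_3(7) > 73.

E[X] = 543116204/1162261467 ≈ 0.4673; E[X] < 1, so R_3(7) > 73.


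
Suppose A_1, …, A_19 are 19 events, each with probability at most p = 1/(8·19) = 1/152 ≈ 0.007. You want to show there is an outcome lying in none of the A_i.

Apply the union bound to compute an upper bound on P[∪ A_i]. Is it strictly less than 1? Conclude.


Union bound: P[∪_{i=1}^{19} A_i] ≤ Σ_i P[A_i] ≤ 19·p = 19·(1/152) = 1/8.
Numerically: 1/8 ≈ 0.125.
Is 1/8 < 1? YES.
Since P[∪ A_i] ≤ 1/8 < 1, the complement has P[∩ A_i^c] ≥ 1 − 1/8 = 7/8 > 0, so some outcome avoids every A_i.

19·p = 1/8 ≈ 0.125; existence CERTIFIED by the union bound.


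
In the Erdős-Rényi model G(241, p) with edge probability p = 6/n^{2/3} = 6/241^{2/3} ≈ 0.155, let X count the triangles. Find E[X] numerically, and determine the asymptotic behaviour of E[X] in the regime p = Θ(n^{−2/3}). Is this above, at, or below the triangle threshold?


Number of potential triangles: C(241, 3) = 2303960.
Each occurs with probability p³ ≈ (0.155)³ ≈ 3.71894e-03.
By linearity: E[X] = C(241, 3)·p³ ≈ 2303960 · 3.71894e-03 ≈ 8568.299.
Since α = 2/3 < 1, p = c/n^{2/3} ≫ 1/n is above the triangle threshold p ~ 1/n. Asymptotically E[X] ~ (c³/6)·n^{3(1−α)} = (6³/6)·n^{1} → ∞; triangles are abundant w.h.p.

E[X] ≈ 8568.299; in regime p = Θ(1/n^{2/3}) E[X] diverges (above the triangle threshold p ~ 1/n).


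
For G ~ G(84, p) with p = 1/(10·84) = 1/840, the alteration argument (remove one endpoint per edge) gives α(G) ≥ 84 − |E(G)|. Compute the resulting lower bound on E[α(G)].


E[|E(G)|] = C(84, 2)·p = 3486 · (1/840) = 83/20.
E[α(G)] ≥ n − E[|E(G)|] = 84 − 83/20 = 1597/20.
Numerically: ≈ 79.8500.
(This is only a lower bound; the true E[α(G)] may be larger.)

E[α(G)] ≥ 1597/20 ≈ 79.8500.


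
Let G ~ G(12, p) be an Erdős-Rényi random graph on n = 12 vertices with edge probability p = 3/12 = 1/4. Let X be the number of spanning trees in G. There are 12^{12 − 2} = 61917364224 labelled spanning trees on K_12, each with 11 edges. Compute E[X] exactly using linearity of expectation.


K_12 has 12^{12 − 2} = 61917364224 labelled spanning trees.
For each such spanning tree H, let X_H = 1 if all 11 edges of H are present in G. Then P[X_H = 1] = p^{11} = (1/4)^{11} = 1/4194304.
By linearity: E[X] = Σ_H E[X_H] = 61917364224 · p^{11} = 61917364224 · 1/4194304 = 59049/4.
Numerically: E[X] ≈ 14762.

E[X] = 61917364224 · (1/4)^{11} = 59049/4 ≈ 14762.


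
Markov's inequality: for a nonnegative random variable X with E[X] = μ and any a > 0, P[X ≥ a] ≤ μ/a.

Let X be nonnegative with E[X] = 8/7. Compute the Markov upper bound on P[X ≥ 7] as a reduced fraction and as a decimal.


μ = E[X] = 8/7, a = 7.
Markov: P[X ≥ 7] ≤ μ/a = (8/7)/7 = 8/49.
Numerically: ≈ 0.163265.
(Since a = 7 > μ = 1.142857, the bound 8/49 is < 1 and informative.)

P[X ≥ 7] ≤ 8/49 ≈ 0.163265.


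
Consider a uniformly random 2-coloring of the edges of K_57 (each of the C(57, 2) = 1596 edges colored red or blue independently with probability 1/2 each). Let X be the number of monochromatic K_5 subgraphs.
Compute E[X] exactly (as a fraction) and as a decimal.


Let X = Σ_S X_S over the C(57, 5) = 4187106 subsets S of size 5, where X_S = 1 if the K_5 on S is monochromatic.
For a fixed S, the K_5 on S has C(5, 2) = 10 edges. P[all 10 edges red] = (1/2)^10, and likewise for blue, so P[monochromatic] = 2·(1/2)^10 = 2^{1 − 10} = 1/512.
Summing: E[X] = C(57, 5) · 2^{1 − 10} = 4187106 · 1/512 = 2093553/256.
Numerically: E[X] ≈ 8177.94141.

E[X] = C(57,5)·2^(1−C(5,2)) = 2093553/256 ≈ 8177.94141.


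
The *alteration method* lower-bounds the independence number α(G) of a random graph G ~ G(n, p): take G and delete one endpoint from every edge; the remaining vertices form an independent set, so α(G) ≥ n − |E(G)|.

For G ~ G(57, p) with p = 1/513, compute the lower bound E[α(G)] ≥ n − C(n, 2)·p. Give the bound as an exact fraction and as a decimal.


E[|E(G)|] = C(57, 2)·p = 1596 · (1/513) = 28/9.
E[α(G)] ≥ n − E[|E(G)|] = 57 − 28/9 = 485/9.
Numerically: ≈ 53.8889.
(This is only a lower bound; the true E[α(G)] may be larger.)

E[α(G)] ≥ 485/9 ≈ 53.8889.


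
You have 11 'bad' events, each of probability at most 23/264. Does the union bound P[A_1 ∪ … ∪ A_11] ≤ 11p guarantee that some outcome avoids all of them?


Union bound: P[∪_{i=1}^{11} A_i] ≤ Σ_i P[A_i] ≤ 11·p = 11·(23/264) = 23/24.
Numerically: 23/24 ≈ 0.9583333.
Is 23/24 < 1? YES.
Since P[∪ A_i] ≤ 23/24 < 1, the complement has P[∩ A_i^c] ≥ 1 − 23/24 = 1/24 > 0, so some outcome avoids every A_i.

11·p = 23/24 ≈ 0.9583333; existence CERTIFIED by the union bound.


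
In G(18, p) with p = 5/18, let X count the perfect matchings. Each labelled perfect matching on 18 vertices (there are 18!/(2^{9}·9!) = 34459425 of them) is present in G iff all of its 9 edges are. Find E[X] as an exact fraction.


K_18 has 18!/(2^{9}·9!) = 34459425 labelled perfect matchings.
For each such perfect matching H, let X_H = 1 if all 9 edges of H are present in G. Then P[X_H = 1] = p^{9} = (5/18)^{9} = 1953125/198359290368.
Summing the indicators: E[X] = Σ_H E[X_H] = 34459425 · p^{9} = 34459425 · 1953125/198359290368 = 830908203125/2448880128.
Numerically: E[X] ≈ 339.

E[X] = 34459425 · (5/18)^{9} = 830908203125/2448880128 ≈ 339.


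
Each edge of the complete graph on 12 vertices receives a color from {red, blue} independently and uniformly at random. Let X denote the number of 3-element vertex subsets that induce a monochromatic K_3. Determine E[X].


Let X = Σ_S X_S over the C(12, 3) = 220 subsets S of size 3, where X_S = 1 if the K_3 on S is monochromatic.
For a fixed S, the K_3 on S has C(3, 2) = 3 edges. P[all 3 edges red] = (1/2)^3, and likewise for blue, so P[monochromatic] = 2·(1/2)^3 = 2^{1 − 3} = 1/4.
Summing: E[X] = C(12, 3) · 2^{1 − 3} = 220 · 1/4 = 55.
Numerically: E[X] ≈ 55.00000.

E[X] = C(12,3)·2^(1−C(3,2)) = 55 ≈ 55.00000.


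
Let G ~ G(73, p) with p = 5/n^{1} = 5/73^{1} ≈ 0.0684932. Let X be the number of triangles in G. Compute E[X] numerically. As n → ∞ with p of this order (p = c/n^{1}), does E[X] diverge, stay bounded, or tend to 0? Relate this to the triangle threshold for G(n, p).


Number of potential triangles: C(73, 3) = 62196.
Each occurs with probability p³ ≈ (0.0684932)³ ≈ 3.21322719e-04.
By linearity: E[X] = C(73, 3)·p³ ≈ 62196 · 3.21322719e-04 ≈ 19.984988.
Here α = 1, so p = 5/n is exactly at the triangle threshold p ~ 1/n. Asymptotically E[X] → c³/6 = 5³/6 = 125/6 ≈ 20.833333, a bounded constant. In this regime the triangle count is asymptotically Poisson(c³/6).

E[X] ≈ 19.984988; in regime p = Θ(1/n^{1}) E[X] stays bounded (at the triangle threshold p ~ 1/n).


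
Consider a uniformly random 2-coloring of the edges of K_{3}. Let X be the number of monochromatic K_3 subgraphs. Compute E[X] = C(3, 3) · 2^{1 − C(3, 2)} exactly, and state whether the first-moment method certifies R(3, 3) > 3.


E[X] = C(3, 3) · 2^{1 − 3} = 1 · 2^{−2} = 1/4.
As a reduced fraction: E[X] = 1/4 ≈ 0.2500.
Is E[X] < 1? YES.
Since E[X] < 1, there exists a 2-coloring of K_{3} with no monochromatic K_3; hence R(3, 3) > 3.

E[X] = 1/4 ≈ 0.2500; E[X] < 1, so R(3, 3) > 3.


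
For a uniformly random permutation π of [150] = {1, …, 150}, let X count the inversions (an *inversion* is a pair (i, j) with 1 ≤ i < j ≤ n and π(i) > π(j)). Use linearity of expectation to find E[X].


Write X = Σ X_I over the C(150, 2) = 11175 pairs i < j, with X_I the indicator of one inversion.
There are 11175 indicators.
For each fixed pair i < j, the values π(i) and π(j) are two distinct elements of {1, …, 150} in uniformly random order; by symmetry P[π(i) > π(j)] = 1/2.
By linearity: E[X] = 11175 · (1/2) = C(150, 2) · (1/2) = 11175/2 = 11175/2 ≈ 5587.500000.

E[X] = 11175/2 = 5587.500000.


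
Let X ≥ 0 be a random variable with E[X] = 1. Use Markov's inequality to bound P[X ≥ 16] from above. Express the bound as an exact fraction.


μ = E[X] = 1, a = 16.
Markov: P[X ≥ 16] ≤ μ/a = (1)/16 = 1/16.
Numerically: ≈ 0.06250.
(Since a = 16 > μ = 1.00000, the bound 1/16 is < 1 and informative.)

P[X ≥ 16] ≤ 1/16 ≈ 0.06250.


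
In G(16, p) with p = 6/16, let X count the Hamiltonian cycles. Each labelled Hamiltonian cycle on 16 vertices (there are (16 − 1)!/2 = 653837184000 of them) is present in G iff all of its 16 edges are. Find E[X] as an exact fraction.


K_16 has (16 − 1)!/2 = 653837184000 labelled Hamiltonian cycles.
For each such Hamiltonian cycle H, let X_H = 1 if all 16 edges of H are present in G. Then P[X_H = 1] = p^{16} = (3/8)^{16} = 43046721/281474976710656.
By linearity: E[X] = Σ_H E[X_H] = 653837184000 · p^{16} = 653837184000 · 43046721/281474976710656 = 27485885585032875/274877906944.
Numerically: E[X] ≈ 1e+05.

E[X] = 653837184000 · (3/8)^{16} = 27485885585032875/274877906944 ≈ 1e+05.


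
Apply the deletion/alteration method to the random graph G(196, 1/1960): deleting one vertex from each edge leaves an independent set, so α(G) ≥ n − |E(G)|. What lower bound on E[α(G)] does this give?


E[|E(G)|] = C(196, 2)·p = 19110 · (1/1960) = 39/4.
E[α(G)] ≥ n − E[|E(G)|] = 196 − 39/4 = 745/4.
Numerically: ≈ 186.2500.
(This is only a lower bound; the true E[α(G)] may be larger.)

E[α(G)] ≥ 745/4 ≈ 186.2500.


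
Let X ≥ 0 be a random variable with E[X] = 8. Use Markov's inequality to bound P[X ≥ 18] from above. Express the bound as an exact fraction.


μ = E[X] = 8, a = 18.
Markov: P[X ≥ 18] ≤ μ/a = (8)/18 = 4/9.
Numerically: ≈ 0.444.
(Since a = 18 > μ = 8.000, the bound 4/9 is < 1 and informative.)

P[X ≥ 18] ≤ 4/9 ≈ 0.444.


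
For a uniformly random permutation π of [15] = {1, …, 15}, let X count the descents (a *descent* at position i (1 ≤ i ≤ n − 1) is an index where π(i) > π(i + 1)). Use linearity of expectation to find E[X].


Write X = Σ X_I over i = 1, …, 14, with X_I the indicator of one descent.
There are 14 indicators.
For each fixed i, the pair (π(i), π(i+1)) is a uniformly random ordered pair of distinct values from {1, …, 15}; by symmetry P[π(i) > π(i+1)] = 1/2.
By linearity: E[X] = 14 · (1/2) = (15 − 1) · (1/2) = 7 ≈ 7.00000.

E[X] = 7 = 7.00000.


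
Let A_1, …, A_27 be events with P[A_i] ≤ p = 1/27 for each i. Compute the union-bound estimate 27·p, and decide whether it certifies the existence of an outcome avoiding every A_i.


Union bound: P[∪_{i=1}^{27} A_i] ≤ Σ_i P[A_i] ≤ 27·p = 27·(1/27) = 1.
Numerically: 1 ≈ 1.000000.
Is 1 < 1? NO.
Since the bound 1 is ≥ 1, the union bound is uninformative here; it does NOT by itself certify existence.

27·p = 1 ≈ 1.000000; existence NOT certified by the union bound.


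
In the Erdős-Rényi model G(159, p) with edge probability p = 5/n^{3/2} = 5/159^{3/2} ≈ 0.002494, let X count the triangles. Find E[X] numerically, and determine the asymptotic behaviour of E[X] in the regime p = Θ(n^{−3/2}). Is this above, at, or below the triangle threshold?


Number of potential triangles: C(159, 3) = 657359.
Each occurs with probability p³ ≈ (0.002494)³ ≈ 1.551040e-08.
By linearity: E[X] = C(159, 3)·p³ ≈ 657359 · 1.551040e-08 ≈ 0.0102.
Since α = 3/2 > 1, p = c/n^{3/2} = o(1/n) is below the triangle threshold p ~ 1/n. Asymptotically E[X] ~ (c³/6)·n^{3(1−α)} = (5³/6)·n^{-1.5} → 0, so by Markov's inequality G has no triangles w.h.p.

E[X] ≈ 0.0102; in regime p = Θ(1/n^{3/2}) E[X] tends to 0 (below the triangle threshold p ~ 1/n).


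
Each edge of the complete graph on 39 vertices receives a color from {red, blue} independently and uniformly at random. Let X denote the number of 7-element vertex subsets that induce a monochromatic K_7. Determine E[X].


Let X = Σ_S X_S over the C(39, 7) = 15380937 subsets S of size 7, where X_S = 1 if the K_7 on S is monochromatic.
For a fixed S, the K_7 on S has C(7, 2) = 21 edges. P[all 21 edges red] = (1/2)^21, and likewise for blue, so P[monochromatic] = 2·(1/2)^21 = 2^{1 − 21} = 1/1048576.
By linearity: E[X] = C(39, 7) · 2^{1 − 21} = 15380937 · 1/1048576 = 15380937/1048576.
Numerically: E[X] ≈ 14.6684.

E[X] = C(39,7)·2^(1−C(7,2)) = 15380937/1048576 ≈ 14.6684.


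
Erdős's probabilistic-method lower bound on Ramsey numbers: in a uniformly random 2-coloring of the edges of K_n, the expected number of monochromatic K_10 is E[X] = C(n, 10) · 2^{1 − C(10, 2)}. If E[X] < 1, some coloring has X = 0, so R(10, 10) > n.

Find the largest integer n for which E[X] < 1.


We need C(n, 10) · 2^{1 − 45} < 1, i.e. C(n, 10) < 2^{45 − 1} = 17592186044416.
Check values of n near the boundary:
  n = 97: C(97, 10) = 12576469727536; 12576469727536 < 17592186044416? YES
  n = 98: C(98, 10) = 14005614014756; 14005614014756 < 17592186044416? YES
  n = 99: C(99, 10) = 15579278510796; 15579278510796 < 17592186044416? YES
  n = 100: C(100, 10) = 17310309456440; 17310309456440 < 17592186044416? YES
  n = 101: C(101, 10) = 19212541264840; 19212541264840 < 17592186044416? NO
  n = 102: C(102, 10) = 21300860967540; 21300860967540 < 17592186044416? NO
  n = 103: C(103, 10) = 23591276125340; 23591276125340 < 17592186044416? NO
The largest n with C(n, 10) < 17592186044416 is n = 100 (where E[X] = 2163788682055/2199023255552 ≈ 0.9840). Hence R(10, 10) > 100, i.e. R(10, 10) ≥ 101.

Largest n = 100; hence R(10, 10) > 100.


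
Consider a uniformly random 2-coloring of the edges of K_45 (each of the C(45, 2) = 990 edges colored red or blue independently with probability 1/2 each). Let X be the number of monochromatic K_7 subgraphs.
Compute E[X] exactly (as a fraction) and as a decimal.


Let X = Σ_S X_S over the C(45, 7) = 45379620 subsets S of size 7, where X_S = 1 if the K_7 on S is monochromatic.
For a fixed S, the K_7 on S has C(7, 2) = 21 edges. P[all 21 edges red] = (1/2)^21, and likewise for blue, so P[monochromatic] = 2·(1/2)^21 = 2^{1 − 21} = 1/1048576.
By linearity of expectation: E[X] = C(45, 7) · 2^{1 − 21} = 45379620 · 1/1048576 = 11344905/262144.
Numerically: E[X] ≈ 43.27738.

E[X] = C(45,7)·2^(1−C(7,2)) = 11344905/262144 ≈ 43.27738.


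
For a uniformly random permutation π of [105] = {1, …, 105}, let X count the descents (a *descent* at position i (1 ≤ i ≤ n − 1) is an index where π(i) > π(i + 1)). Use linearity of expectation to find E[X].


Write X = Σ X_I over i = 1, …, 104, with X_I the indicator of one descent.
There are 104 indicators.
For each fixed i, the pair (π(i), π(i+1)) is a uniformly random ordered pair of distinct values from {1, …, 105}; by symmetry P[π(i) > π(i+1)] = 1/2.
By linearity: E[X] = 104 · (1/2) = (105 − 1) · (1/2) = 52 ≈ 52.0000.

E[X] = 52 = 52.0000.


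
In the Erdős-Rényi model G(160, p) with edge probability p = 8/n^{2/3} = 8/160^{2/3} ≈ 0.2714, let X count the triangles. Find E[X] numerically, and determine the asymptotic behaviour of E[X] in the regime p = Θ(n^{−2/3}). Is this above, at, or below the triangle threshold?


Number of potential triangles: C(160, 3) = 669920.
Each occurs with probability p³ ≈ (0.2714)³ ≈ 2.000000e-02.
By linearity: E[X] = C(160, 3)·p³ ≈ 669920 · 2.000000e-02 ≈ 13398.4000.
Since α = 2/3 < 1, p = c/n^{2/3} ≫ 1/n is above the triangle threshold p ~ 1/n. Asymptotically E[X] ~ (c³/6)·n^{3(1−α)} = (8³/6)·n^{1} → ∞; triangles are abundant w.h.p.

E[X] ≈ 13398.4000; in regime p = Θ(1/n^{2/3}) E[X] diverges (above the triangle threshold p ~ 1/n).
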